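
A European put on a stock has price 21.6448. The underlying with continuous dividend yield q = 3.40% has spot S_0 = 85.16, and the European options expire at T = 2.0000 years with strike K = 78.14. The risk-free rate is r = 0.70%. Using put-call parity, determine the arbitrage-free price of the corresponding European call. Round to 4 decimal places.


Answer: Call price = 24.1528

Derivation:
Put-call parity: C - P = S_0 * exp(-qT) - K * exp(-rT).
S_0 * exp(-qT) = 85.1600 * 0.93426047 = 79.56162193
K * exp(-rT) = 78.1400 * 0.98609754 = 77.05366211
C = P + S*exp(-qT) - K*exp(-rT)
C = 21.6448 + 79.56162193 - 77.05366211 = 24.1528


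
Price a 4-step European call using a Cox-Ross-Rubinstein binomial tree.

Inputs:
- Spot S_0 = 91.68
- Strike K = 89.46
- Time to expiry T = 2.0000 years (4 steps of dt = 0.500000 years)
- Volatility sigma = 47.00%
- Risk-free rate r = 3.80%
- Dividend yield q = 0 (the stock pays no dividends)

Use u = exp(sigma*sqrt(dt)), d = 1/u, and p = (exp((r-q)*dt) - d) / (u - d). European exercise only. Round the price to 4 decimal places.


Answer: Price = V(0,0) = 26.3496

Derivation:
dt = T/N = 0.500000
u = exp(sigma*sqrt(dt)) = 1.394227; d = 1/u = 0.717243
p = (exp((r-q)*dt) - d) / (u - d) = 0.446005
Discount per step: exp(-r*dt) = 0.981179
Stock lattice S(k, i) with i counting down-moves:
  k=0: S(0,0) = 91.6800
  k=1: S(1,0) = 127.8227; S(1,1) = 65.7569
  k=2: S(2,0) = 178.2139; S(2,1) = 91.6800; S(2,2) = 47.1637
  k=3: S(3,0) = 248.4707; S(3,1) = 127.8227; S(3,2) = 65.7569; S(3,3) = 33.8278
  k=4: S(4,0) = 346.4245; S(4,1) = 178.2139; S(4,2) = 91.6800; S(4,3) = 47.1637; S(4,4) = 24.2628
Terminal payoffs V(N, i) = max(S_T - K, 0):
  V(4,0) = 256.964535; V(4,1) = 88.753920; V(4,2) = 2.220000; V(4,3) = 0.000000; V(4,4) = 0.000000
Backward induction: V(k, i) = exp(-r*dt) * [p * V(k+1, i) + (1-p) * V(k+1, i+1)].
  V(3,0) = exp(-r*dt) * [p*256.964535 + (1-p)*88.753920] = 160.694365
  V(3,1) = exp(-r*dt) * [p*88.753920 + (1-p)*2.220000] = 40.046432
  V(3,2) = exp(-r*dt) * [p*2.220000 + (1-p)*0.000000] = 0.971497
  V(3,3) = exp(-r*dt) * [p*0.000000 + (1-p)*0.000000] = 0.000000
  V(2,0) = exp(-r*dt) * [p*160.694365 + (1-p)*40.046432] = 92.089620
  V(2,1) = exp(-r*dt) * [p*40.046432 + (1-p)*0.971497] = 18.052842
  V(2,2) = exp(-r*dt) * [p*0.971497 + (1-p)*0.000000] = 0.425138
  V(1,0) = exp(-r*dt) * [p*92.089620 + (1-p)*18.052842] = 50.112400
  V(1,1) = exp(-r*dt) * [p*18.052842 + (1-p)*0.425138] = 8.131218
  V(0,0) = exp(-r*dt) * [p*50.112400 + (1-p)*8.131218] = 26.349619


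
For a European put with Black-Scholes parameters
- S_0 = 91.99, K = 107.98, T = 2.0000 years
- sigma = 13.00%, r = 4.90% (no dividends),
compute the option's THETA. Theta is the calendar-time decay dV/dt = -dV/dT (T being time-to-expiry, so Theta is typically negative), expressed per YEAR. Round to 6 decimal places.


d1 = -0.2467593216; d2 = -0.4306070847
phi(d1) = 0.3869794785; exp(-qT) = 1.0000000000; exp(-rT) = 0.9066489038
Theta = -S*exp(-qT)*phi(d1)*sigma/(2*sqrt(T)) + r*K*exp(-rT)*N(-d2) - q*S*exp(-qT)*N(-d1)
N(-d1) = 0.5974527531; N(-d2) = 0.6666229555; sqrt(T) = 1.4142135624
Term 1 = -91.9900 * 1.0000000000 * 0.3869794785 * 0.1300 / (2 * 1.4142135624) = -1.6361643010
Term 2 = 0.0490 * 107.9800 * 0.9066489038 * 0.6666229555 = 3.1978553019
Term 3 = 0 (no dividend yield, q = 0)
Theta = -1.6361643010 + (3.1978553019) + (0.0000000000) = 1.561691

Answer: Theta = 1.561691


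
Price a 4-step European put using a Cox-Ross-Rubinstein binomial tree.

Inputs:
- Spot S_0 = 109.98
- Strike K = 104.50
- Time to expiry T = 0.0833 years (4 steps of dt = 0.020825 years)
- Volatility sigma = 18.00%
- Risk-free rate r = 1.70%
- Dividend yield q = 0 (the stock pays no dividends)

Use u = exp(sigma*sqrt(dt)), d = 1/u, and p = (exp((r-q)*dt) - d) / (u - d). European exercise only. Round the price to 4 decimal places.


dt = T/N = 0.020825
u = exp(sigma*sqrt(dt)) = 1.026316; d = 1/u = 0.974359
p = (exp((r-q)*dt) - d) / (u - d) = 0.500321
Discount per step: exp(-r*dt) = 0.999646
Stock lattice S(k, i) with i counting down-moves:
  k=0: S(0,0) = 109.9800
  k=1: S(1,0) = 112.8742; S(1,1) = 107.1600
  k=2: S(2,0) = 115.8446; S(2,1) = 109.9800; S(2,2) = 104.4123
  k=3: S(3,0) = 118.8932; S(3,1) = 112.8742; S(3,2) = 107.1600; S(3,3) = 101.7350
  k=4: S(4,0) = 122.0219; S(4,1) = 115.8446; S(4,2) = 109.9800; S(4,3) = 104.4123; S(4,4) = 99.1264
Terminal payoffs V(N, i) = max(K - S_T, 0):
  V(4,0) = 0.000000; V(4,1) = 0.000000; V(4,2) = 0.000000; V(4,3) = 0.087709; V(4,4) = 5.373554
Backward induction: V(k, i) = exp(-r*dt) * [p * V(k+1, i) + (1-p) * V(k+1, i+1)].
  V(3,0) = exp(-r*dt) * [p*0.000000 + (1-p)*0.000000] = 0.000000
  V(3,1) = exp(-r*dt) * [p*0.000000 + (1-p)*0.000000] = 0.000000
  V(3,2) = exp(-r*dt) * [p*0.000000 + (1-p)*0.087709] = 0.043811
  V(3,3) = exp(-r*dt) * [p*0.087709 + (1-p)*5.373554] = 2.727966
  V(2,0) = exp(-r*dt) * [p*0.000000 + (1-p)*0.000000] = 0.000000
  V(2,1) = exp(-r*dt) * [p*0.000000 + (1-p)*0.043811] = 0.021884
  V(2,2) = exp(-r*dt) * [p*0.043811 + (1-p)*2.727966] = 1.384535
  V(1,0) = exp(-r*dt) * [p*0.000000 + (1-p)*0.021884] = 0.010931
  V(1,1) = exp(-r*dt) * [p*0.021884 + (1-p)*1.384535] = 0.702523
  V(0,0) = exp(-r*dt) * [p*0.010931 + (1-p)*0.702523] = 0.356378

Answer: Price = V(0,0) = 0.3564


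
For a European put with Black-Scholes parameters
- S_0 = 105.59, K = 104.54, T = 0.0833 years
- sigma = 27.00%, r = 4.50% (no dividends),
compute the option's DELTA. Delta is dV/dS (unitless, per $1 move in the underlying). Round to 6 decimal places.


Answer: Delta = -0.414761

Derivation:
d1 = 0.2153136515; d2 = 0.1373869552
phi(d1) = 0.3898011594; exp(-qT) = 1.0000000000; exp(-rT) = 0.9962585169
N(-d1) = 0.4147613934
Delta = -exp(-qT) * N(-d1) = -1.0000000000 * 0.4147613934 = -0.414761


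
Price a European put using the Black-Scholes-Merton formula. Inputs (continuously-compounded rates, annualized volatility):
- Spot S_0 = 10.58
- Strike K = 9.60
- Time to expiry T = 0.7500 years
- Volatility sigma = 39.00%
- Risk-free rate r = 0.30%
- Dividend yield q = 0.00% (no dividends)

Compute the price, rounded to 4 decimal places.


Answer: Price = 0.9085

Derivation:
d1 = (ln(S/K) + (r - q + 0.5*sigma^2) * T) / (sigma * sqrt(T)) = 0.46333048
d2 = d1 - sigma * sqrt(T) = 0.12558058
exp(-rT) = 0.99775253; exp(-qT) = 1.00000000
P = K * exp(-rT) * N(-d2) - S_0 * exp(-qT) * N(-d1)
N(-d1) = 0.32156375; N(-d2) = 0.45003197
P = 9.6000 * 0.99775253 * 0.45003197 - 10.5800 * 1.00000000 * 0.32156375 = 0.9085


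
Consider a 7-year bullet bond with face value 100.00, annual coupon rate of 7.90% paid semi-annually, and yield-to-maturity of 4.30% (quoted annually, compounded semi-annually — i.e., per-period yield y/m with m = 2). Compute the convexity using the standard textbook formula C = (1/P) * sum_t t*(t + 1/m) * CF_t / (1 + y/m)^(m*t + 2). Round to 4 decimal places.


Answer: Convexity = 37.6788

Derivation:
Coupon per period c = face * coupon_rate / m = 3.950000
Periods per year m = 2; per-period yield y/m = 0.021500
Number of cashflows N = 14
Cashflows (t years, CF_t, discount factor 1/(1+y/m)^(m*t), PV):
  t = 0.5000: CF_t = 3.950000, DF = 0.978953, PV = 3.866862
  t = 1.0000: CF_t = 3.950000, DF = 0.958348, PV = 3.785475
  t = 1.5000: CF_t = 3.950000, DF = 0.938177, PV = 3.705800
  t = 2.0000: CF_t = 3.950000, DF = 0.918431, PV = 3.627802
  t = 2.5000: CF_t = 3.950000, DF = 0.899100, PV = 3.551446
  t = 3.0000: CF_t = 3.950000, DF = 0.880177, PV = 3.476697
  t = 3.5000: CF_t = 3.950000, DF = 0.861651, PV = 3.403522
  t = 4.0000: CF_t = 3.950000, DF = 0.843515, PV = 3.331886
  t = 4.5000: CF_t = 3.950000, DF = 0.825762, PV = 3.261758
  t = 5.0000: CF_t = 3.950000, DF = 0.808381, PV = 3.193106
  t = 5.5000: CF_t = 3.950000, DF = 0.791367, PV = 3.125900
  t = 6.0000: CF_t = 3.950000, DF = 0.774711, PV = 3.060107
  t = 6.5000: CF_t = 3.950000, DF = 0.758405, PV = 2.995700
  t = 7.0000: CF_t = 103.950000, DF = 0.742442, PV = 77.176895
Price P = sum_t PV_t = 121.562956
Convexity numerator sum_t t*(t + 1/m) * CF_t / (1+y/m)^(m*t + 2):
  t = 0.5000: term = 1.852900
  t = 1.0000: term = 5.441703
  t = 1.5000: term = 10.654339
  t = 2.0000: term = 17.383486
  t = 2.5000: term = 25.526411
  t = 3.0000: term = 34.984803
  t = 3.5000: term = 45.664614
  t = 4.0000: term = 57.475915
  t = 4.5000: term = 70.332739
  t = 5.0000: term = 84.152949
  t = 5.5000: term = 98.858089
  t = 6.0000: term = 114.373262
  t = 6.5000: term = 130.626992
  t = 7.0000: term = 3883.022093
Convexity = (1/P) * sum = 4580.350296 / 121.562956 = 37.678833


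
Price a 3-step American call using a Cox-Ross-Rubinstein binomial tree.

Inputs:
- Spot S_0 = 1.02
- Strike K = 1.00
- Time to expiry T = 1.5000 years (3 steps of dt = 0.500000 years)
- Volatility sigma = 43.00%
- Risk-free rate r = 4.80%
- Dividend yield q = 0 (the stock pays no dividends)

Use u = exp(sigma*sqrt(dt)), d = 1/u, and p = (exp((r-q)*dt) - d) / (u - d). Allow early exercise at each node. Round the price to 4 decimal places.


dt = T/N = 0.500000
u = exp(sigma*sqrt(dt)) = 1.355345; d = 1/u = 0.737820
p = (exp((r-q)*dt) - d) / (u - d) = 0.463901
Discount per step: exp(-r*dt) = 0.976286
Stock lattice S(k, i) with i counting down-moves:
  k=0: S(0,0) = 1.0200
  k=1: S(1,0) = 1.3825; S(1,1) = 0.7526
  k=2: S(2,0) = 1.8737; S(2,1) = 1.0200; S(2,2) = 0.5553
  k=3: S(3,0) = 2.5395; S(3,1) = 1.3825; S(3,2) = 0.7526; S(3,3) = 0.4097
Terminal payoffs V(N, i) = max(S_T - K, 0):
  V(3,0) = 1.539508; V(3,1) = 0.382452; V(3,2) = 0.000000; V(3,3) = 0.000000
Backward induction: V(k, i) = exp(-r*dt) * [p * V(k+1, i) + (1-p) * V(k+1, i+1)]; then take max(V_cont, immediate exercise) for American.
  V(2,0) = exp(-r*dt) * [p*1.539508 + (1-p)*0.382452] = 0.897413; exercise = 0.873699; V(2,0) = max -> 0.897413
  V(2,1) = exp(-r*dt) * [p*0.382452 + (1-p)*0.000000] = 0.173212; exercise = 0.020000; V(2,1) = max -> 0.173212
  V(2,2) = exp(-r*dt) * [p*0.000000 + (1-p)*0.000000] = 0.000000; exercise = 0.000000; V(2,2) = max -> 0.000000
  V(1,0) = exp(-r*dt) * [p*0.897413 + (1-p)*0.173212] = 0.497095; exercise = 0.382452; V(1,0) = max -> 0.497095
  V(1,1) = exp(-r*dt) * [p*0.173212 + (1-p)*0.000000] = 0.078448; exercise = 0.000000; V(1,1) = max -> 0.078448
  V(0,0) = exp(-r*dt) * [p*0.497095 + (1-p)*0.078448] = 0.266193; exercise = 0.020000; V(0,0) = max -> 0.266193

Answer: Price = V(0,0) = 0.2662


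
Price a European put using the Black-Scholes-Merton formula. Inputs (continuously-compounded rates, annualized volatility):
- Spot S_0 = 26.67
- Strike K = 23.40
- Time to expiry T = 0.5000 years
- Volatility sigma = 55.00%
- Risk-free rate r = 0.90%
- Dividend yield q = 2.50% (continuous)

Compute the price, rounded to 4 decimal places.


Answer: Price = 2.4909

Derivation:
d1 = (ln(S/K) + (r - q + 0.5*sigma^2) * T) / (sigma * sqrt(T)) = 0.51021821
d2 = d1 - sigma * sqrt(T) = 0.12130948
exp(-rT) = 0.99551011; exp(-qT) = 0.98757780
P = K * exp(-rT) * N(-d2) - S_0 * exp(-qT) * N(-d1)
N(-d1) = 0.30494930; N(-d2) = 0.45172296
P = 23.4000 * 0.99551011 * 0.45172296 - 26.6700 * 0.98757780 * 0.30494930 = 2.4909


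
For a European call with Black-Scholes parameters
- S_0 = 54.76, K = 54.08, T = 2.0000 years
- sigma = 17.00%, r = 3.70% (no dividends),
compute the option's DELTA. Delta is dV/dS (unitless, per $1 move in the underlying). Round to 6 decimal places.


Answer: Delta = 0.684380

Derivation:
d1 = 0.4799822890; d2 = 0.2395659834
phi(d1) = 0.3555355509; exp(-qT) = 1.0000000000; exp(-rT) = 0.9286716938
N(d1) = 0.6843800066
Delta = exp(-qT) * N(d1) = 1.0000000000 * 0.6843800066 = 0.684380


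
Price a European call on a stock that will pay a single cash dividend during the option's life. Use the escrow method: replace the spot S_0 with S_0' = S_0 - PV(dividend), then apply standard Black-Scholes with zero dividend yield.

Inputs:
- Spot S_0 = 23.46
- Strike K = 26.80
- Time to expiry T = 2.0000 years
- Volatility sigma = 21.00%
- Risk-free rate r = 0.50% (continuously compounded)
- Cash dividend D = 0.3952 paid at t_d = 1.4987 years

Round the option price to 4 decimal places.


PV(D) = D * exp(-r * t_d) = 0.3952 * 0.99253451 = 0.39224964
S_0' = S_0 - PV(D) = 23.4600 - 0.39224964 = 23.06775036
d1 = (ln(S_0'/K) + (r + sigma^2/2)*T) / (sigma*sqrt(T)) = -0.32279874
d2 = d1 - sigma*sqrt(T) = -0.61978358
exp(-rT) = 0.99004983
N(d1) = 0.37342384; N(d2) = 0.26770014
C = S_0' * N(d1) - K * exp(-rT) * N(d2) = 23.06775036 * 0.37342384 - 26.8000 * 0.99004983 * 0.26770014 = 1.5111

Answer: Price = 1.5111


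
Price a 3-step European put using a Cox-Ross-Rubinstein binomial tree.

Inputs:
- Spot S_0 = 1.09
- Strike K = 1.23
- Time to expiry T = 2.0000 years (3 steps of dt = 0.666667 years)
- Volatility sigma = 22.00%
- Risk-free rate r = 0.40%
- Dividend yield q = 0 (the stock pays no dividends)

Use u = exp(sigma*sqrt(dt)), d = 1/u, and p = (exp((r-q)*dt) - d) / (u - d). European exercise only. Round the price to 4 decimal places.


dt = T/N = 0.666667
u = exp(sigma*sqrt(dt)) = 1.196774; d = 1/u = 0.835580
p = (exp((r-q)*dt) - d) / (u - d) = 0.462606
Discount per step: exp(-r*dt) = 0.997337
Stock lattice S(k, i) with i counting down-moves:
  k=0: S(0,0) = 1.0900
  k=1: S(1,0) = 1.3045; S(1,1) = 0.9108
  k=2: S(2,0) = 1.5612; S(2,1) = 1.0900; S(2,2) = 0.7610
  k=3: S(3,0) = 1.8684; S(3,1) = 1.3045; S(3,2) = 0.9108; S(3,3) = 0.6359
Terminal payoffs V(N, i) = max(K - S_T, 0):
  V(3,0) = 0.000000; V(3,1) = 0.000000; V(3,2) = 0.319218; V(3,3) = 0.594098
Backward induction: V(k, i) = exp(-r*dt) * [p * V(k+1, i) + (1-p) * V(k+1, i+1)].
  V(2,0) = exp(-r*dt) * [p*0.000000 + (1-p)*0.000000] = 0.000000
  V(2,1) = exp(-r*dt) * [p*0.000000 + (1-p)*0.319218] = 0.171089
  V(2,2) = exp(-r*dt) * [p*0.319218 + (1-p)*0.594098] = 0.465693
  V(1,0) = exp(-r*dt) * [p*0.000000 + (1-p)*0.171089] = 0.091697
  V(1,1) = exp(-r*dt) * [p*0.171089 + (1-p)*0.465693] = 0.328530
  V(0,0) = exp(-r*dt) * [p*0.091697 + (1-p)*0.328530] = 0.218387

Answer: Price = V(0,0) = 0.2184


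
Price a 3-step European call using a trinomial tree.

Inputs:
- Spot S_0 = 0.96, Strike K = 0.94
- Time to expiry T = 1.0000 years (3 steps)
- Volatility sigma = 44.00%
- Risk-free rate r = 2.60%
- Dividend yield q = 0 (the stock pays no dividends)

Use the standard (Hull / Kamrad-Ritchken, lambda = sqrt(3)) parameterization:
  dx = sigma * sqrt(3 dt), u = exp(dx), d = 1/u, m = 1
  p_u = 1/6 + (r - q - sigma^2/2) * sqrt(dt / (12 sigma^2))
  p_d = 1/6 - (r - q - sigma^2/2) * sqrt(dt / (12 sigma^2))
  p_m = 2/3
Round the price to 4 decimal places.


dt = T/N = 0.333333; dx = sigma*sqrt(3*dt) = 0.440000
u = exp(dx) = 1.552707; d = 1/u = 0.644036
p_u = 0.139848, p_m = 0.666667, p_d = 0.193485
Discount per step: exp(-r*dt) = 0.991371
Stock lattice S(k, j) with j the centered position index:
  k=0: S(0,+0) = 0.9600
  k=1: S(1,-1) = 0.6183; S(1,+0) = 0.9600; S(1,+1) = 1.4906
  k=2: S(2,-2) = 0.3982; S(2,-1) = 0.6183; S(2,+0) = 0.9600; S(2,+1) = 1.4906; S(2,+2) = 2.3145
  k=3: S(3,-3) = 0.2564; S(3,-2) = 0.3982; S(3,-1) = 0.6183; S(3,+0) = 0.9600; S(3,+1) = 1.4906; S(3,+2) = 2.3145; S(3,+3) = 3.5937
Terminal payoffs V(N, j) = max(S_T - K, 0):
  V(3,-3) = 0.000000; V(3,-2) = 0.000000; V(3,-1) = 0.000000; V(3,+0) = 0.020000; V(3,+1) = 0.550599; V(3,+2) = 1.374464; V(3,+3) = 2.653685
Backward induction: V(k, j) = exp(-r*dt) * [p_u * V(k+1, j+1) + p_m * V(k+1, j) + p_d * V(k+1, j-1)]
  V(2,-2) = exp(-r*dt) * [p_u*0.000000 + p_m*0.000000 + p_d*0.000000] = 0.000000
  V(2,-1) = exp(-r*dt) * [p_u*0.020000 + p_m*0.000000 + p_d*0.000000] = 0.002773
  V(2,+0) = exp(-r*dt) * [p_u*0.550599 + p_m*0.020000 + p_d*0.000000] = 0.089554
  V(2,+1) = exp(-r*dt) * [p_u*1.374464 + p_m*0.550599 + p_d*0.020000] = 0.558293
  V(2,+2) = exp(-r*dt) * [p_u*2.653685 + p_m*1.374464 + p_d*0.550599] = 1.381927
  V(1,-1) = exp(-r*dt) * [p_u*0.089554 + p_m*0.002773 + p_d*0.000000] = 0.014249
  V(1,+0) = exp(-r*dt) * [p_u*0.558293 + p_m*0.089554 + p_d*0.002773] = 0.137122
  V(1,+1) = exp(-r*dt) * [p_u*1.381927 + p_m*0.558293 + p_d*0.089554] = 0.577754
  V(0,+0) = exp(-r*dt) * [p_u*0.577754 + p_m*0.137122 + p_d*0.014249] = 0.173460

Answer: Price = V(0,0) = 0.1735


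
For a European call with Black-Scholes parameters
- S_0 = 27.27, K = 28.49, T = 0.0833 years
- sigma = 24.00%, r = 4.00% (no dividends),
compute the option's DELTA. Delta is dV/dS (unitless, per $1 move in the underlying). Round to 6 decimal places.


Answer: Delta = 0.291470

Derivation:
d1 = -0.5490964923; d2 = -0.6183646668
phi(d1) = 0.3431141761; exp(-qT) = 1.0000000000; exp(-rT) = 0.9966735450
N(d1) = 0.2914696162
Delta = exp(-qT) * N(d1) = 1.0000000000 * 0.2914696162 = 0.291470


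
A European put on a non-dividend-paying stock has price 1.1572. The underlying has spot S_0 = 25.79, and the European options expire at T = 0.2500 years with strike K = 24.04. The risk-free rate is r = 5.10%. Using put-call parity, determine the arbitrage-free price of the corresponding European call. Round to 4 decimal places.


Answer: Call price = 3.2118

Derivation:
Put-call parity: C - P = S_0 * exp(-qT) - K * exp(-rT).
S_0 * exp(-qT) = 25.7900 * 1.00000000 = 25.79000000
K * exp(-rT) = 24.0400 * 0.98733094 = 23.73543572
C = P + S*exp(-qT) - K*exp(-rT)
C = 1.1572 + 25.79000000 - 23.73543572 = 3.2118


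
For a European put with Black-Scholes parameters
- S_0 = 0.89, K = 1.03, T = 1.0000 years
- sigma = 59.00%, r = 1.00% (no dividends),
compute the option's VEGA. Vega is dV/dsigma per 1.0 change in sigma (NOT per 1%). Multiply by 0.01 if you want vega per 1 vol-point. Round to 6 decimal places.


Answer: Vega = 0.354325

Derivation:
d1 = 0.0643345449; d2 = -0.5256654551
phi(d1) = 0.3981175363; exp(-qT) = 1.0000000000; exp(-rT) = 0.9900498337
Vega = S * exp(-qT) * phi(d1) * sqrt(T) = 0.8900 * 1.0000000000 * 0.3981175363 * 1.0000000000 = 0.354325


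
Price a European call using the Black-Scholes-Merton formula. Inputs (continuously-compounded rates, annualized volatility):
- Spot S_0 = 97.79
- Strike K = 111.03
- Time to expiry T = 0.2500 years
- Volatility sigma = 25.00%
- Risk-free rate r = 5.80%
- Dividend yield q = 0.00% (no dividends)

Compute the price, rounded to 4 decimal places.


d1 = (ln(S/K) + (r - q + 0.5*sigma^2) * T) / (sigma * sqrt(T)) = -0.83732490
d2 = d1 - sigma * sqrt(T) = -0.96232490
exp(-rT) = 0.98560462; exp(-qT) = 1.00000000
C = S_0 * exp(-qT) * N(d1) - K * exp(-rT) * N(d2)
N(d1) = 0.20120498; N(d2) = 0.16794321
C = 97.7900 * 1.00000000 * 0.20120498 - 111.0300 * 0.98560462 * 0.16794321 = 1.2975

Answer: Price = 1.2975


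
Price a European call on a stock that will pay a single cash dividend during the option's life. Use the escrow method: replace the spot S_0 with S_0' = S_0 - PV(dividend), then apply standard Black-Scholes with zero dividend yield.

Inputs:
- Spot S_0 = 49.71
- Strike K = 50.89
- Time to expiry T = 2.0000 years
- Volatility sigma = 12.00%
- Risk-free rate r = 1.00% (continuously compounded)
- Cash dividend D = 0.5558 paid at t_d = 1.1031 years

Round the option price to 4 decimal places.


Answer: Price = 3.0000

Derivation:
PV(D) = D * exp(-r * t_d) = 0.5558 * 0.98902962 = 0.54970266
S_0' = S_0 - PV(D) = 49.7100 - 0.54970266 = 49.16029734
d1 = (ln(S_0'/K) + (r + sigma^2/2)*T) / (sigma*sqrt(T)) = -0.00106129
d2 = d1 - sigma*sqrt(T) = -0.17076692
exp(-rT) = 0.98019867
N(d1) = 0.49957661; N(d2) = 0.43220352
C = S_0' * N(d1) - K * exp(-rT) * N(d2) = 49.16029734 * 0.49957661 - 50.8900 * 0.98019867 * 0.43220352 = 3.0000


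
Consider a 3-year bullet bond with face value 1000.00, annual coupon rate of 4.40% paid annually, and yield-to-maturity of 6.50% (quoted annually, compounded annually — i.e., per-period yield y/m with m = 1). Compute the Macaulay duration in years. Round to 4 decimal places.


Coupon per period c = face * coupon_rate / m = 44.000000
Periods per year m = 1; per-period yield y/m = 0.065000
Number of cashflows N = 3
Cashflows (t years, CF_t, discount factor 1/(1+y/m)^(m*t), PV):
  t = 1.0000: CF_t = 44.000000, DF = 0.938967, PV = 41.314554
  t = 2.0000: CF_t = 44.000000, DF = 0.881659, PV = 38.793008
  t = 3.0000: CF_t = 1044.000000, DF = 0.827849, PV = 864.274452
Price P = sum_t PV_t = 944.382014
Macaulay numerator sum_t t * PV_t:
  t * PV_t at t = 1.0000: 41.314554
  t * PV_t at t = 2.0000: 77.586017
  t * PV_t at t = 3.0000: 2592.823356
Macaulay duration D = (sum_t t * PV_t) / P = 2711.723926 / 944.382014 = 2.871427

Answer: Macaulay duration = 2.8714 years


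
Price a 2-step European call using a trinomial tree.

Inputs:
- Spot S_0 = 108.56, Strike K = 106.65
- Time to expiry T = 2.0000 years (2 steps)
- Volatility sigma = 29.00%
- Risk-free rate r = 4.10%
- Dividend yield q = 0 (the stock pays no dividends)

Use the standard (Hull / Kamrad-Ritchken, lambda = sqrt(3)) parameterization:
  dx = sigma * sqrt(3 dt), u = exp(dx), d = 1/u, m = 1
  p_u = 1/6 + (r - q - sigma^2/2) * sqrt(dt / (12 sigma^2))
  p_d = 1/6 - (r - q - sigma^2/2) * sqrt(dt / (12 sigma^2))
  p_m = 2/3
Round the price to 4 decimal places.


Answer: Price = V(0,0) = 20.4761

Derivation:
dt = T/N = 1.000000; dx = sigma*sqrt(3*dt) = 0.502295
u = exp(dx) = 1.652509; d = 1/u = 0.605140
p_u = 0.165621, p_m = 0.666667, p_d = 0.167712
Discount per step: exp(-r*dt) = 0.959829
Stock lattice S(k, j) with j the centered position index:
  k=0: S(0,+0) = 108.5600
  k=1: S(1,-1) = 65.6940; S(1,+0) = 108.5600; S(1,+1) = 179.3964
  k=2: S(2,-2) = 39.7541; S(2,-1) = 65.6940; S(2,+0) = 108.5600; S(2,+1) = 179.3964; S(2,+2) = 296.4541
Terminal payoffs V(N, j) = max(S_T - K, 0):
  V(2,-2) = 0.000000; V(2,-1) = 0.000000; V(2,+0) = 1.910000; V(2,+1) = 72.746376; V(2,+2) = 189.804125
Backward induction: V(k, j) = exp(-r*dt) * [p_u * V(k+1, j+1) + p_m * V(k+1, j) + p_d * V(k+1, j-1)]
  V(1,-1) = exp(-r*dt) * [p_u*1.910000 + p_m*0.000000 + p_d*0.000000] = 0.303629
  V(1,+0) = exp(-r*dt) * [p_u*72.746376 + p_m*1.910000 + p_d*0.000000] = 12.786551
  V(1,+1) = exp(-r*dt) * [p_u*189.804125 + p_m*72.746376 + p_d*1.910000] = 77.029696
  V(0,+0) = exp(-r*dt) * [p_u*77.029696 + p_m*12.786551 + p_d*0.303629] = 20.476093


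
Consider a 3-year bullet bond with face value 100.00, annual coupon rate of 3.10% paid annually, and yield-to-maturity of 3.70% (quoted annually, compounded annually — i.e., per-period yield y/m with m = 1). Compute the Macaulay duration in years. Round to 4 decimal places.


Coupon per period c = face * coupon_rate / m = 3.100000
Periods per year m = 1; per-period yield y/m = 0.037000
Number of cashflows N = 3
Cashflows (t years, CF_t, discount factor 1/(1+y/m)^(m*t), PV):
  t = 1.0000: CF_t = 3.100000, DF = 0.964320, PV = 2.989392
  t = 2.0000: CF_t = 3.100000, DF = 0.929913, PV = 2.882731
  t = 3.0000: CF_t = 103.100000, DF = 0.896734, PV = 92.453295
Price P = sum_t PV_t = 98.325419
Macaulay numerator sum_t t * PV_t:
  t * PV_t at t = 1.0000: 2.989392
  t * PV_t at t = 2.0000: 5.765463
  t * PV_t at t = 3.0000: 277.359886
Macaulay duration D = (sum_t t * PV_t) / P = 286.114742 / 98.325419 = 2.909876

Answer: Macaulay duration = 2.9099 years


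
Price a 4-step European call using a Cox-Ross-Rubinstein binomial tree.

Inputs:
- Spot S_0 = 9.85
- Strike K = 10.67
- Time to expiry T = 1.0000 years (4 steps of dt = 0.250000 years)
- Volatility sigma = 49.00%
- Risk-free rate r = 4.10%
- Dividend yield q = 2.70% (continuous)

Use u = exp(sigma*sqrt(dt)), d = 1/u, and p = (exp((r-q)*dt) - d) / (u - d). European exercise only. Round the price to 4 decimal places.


Answer: Price = V(0,0) = 1.6135

Derivation:
dt = T/N = 0.250000
u = exp(sigma*sqrt(dt)) = 1.277621; d = 1/u = 0.782705
p = (exp((r-q)*dt) - d) / (u - d) = 0.446139
Discount per step: exp(-r*dt) = 0.989802
Stock lattice S(k, i) with i counting down-moves:
  k=0: S(0,0) = 9.8500
  k=1: S(1,0) = 12.5846; S(1,1) = 7.7096
  k=2: S(2,0) = 16.0783; S(2,1) = 9.8500; S(2,2) = 6.0344
  k=3: S(3,0) = 20.5420; S(3,1) = 12.5846; S(3,2) = 7.7096; S(3,3) = 4.7231
  k=4: S(4,0) = 26.2449; S(4,1) = 16.0783; S(4,2) = 9.8500; S(4,3) = 6.0344; S(4,4) = 3.6968
Terminal payoffs V(N, i) = max(S_T - K, 0):
  V(4,0) = 15.574894; V(4,1) = 5.408315; V(4,2) = 0.000000; V(4,3) = 0.000000; V(4,4) = 0.000000
Backward induction: V(k, i) = exp(-r*dt) * [p * V(k+1, i) + (1-p) * V(k+1, i+1)].
  V(3,0) = exp(-r*dt) * [p*15.574894 + (1-p)*5.408315] = 9.842615
  V(3,1) = exp(-r*dt) * [p*5.408315 + (1-p)*0.000000] = 2.388254
  V(3,2) = exp(-r*dt) * [p*0.000000 + (1-p)*0.000000] = 0.000000
  V(3,3) = exp(-r*dt) * [p*0.000000 + (1-p)*0.000000] = 0.000000
  V(2,0) = exp(-r*dt) * [p*9.842615 + (1-p)*2.388254] = 5.655665
  V(2,1) = exp(-r*dt) * [p*2.388254 + (1-p)*0.000000] = 1.054627
  V(2,2) = exp(-r*dt) * [p*0.000000 + (1-p)*0.000000] = 0.000000
  V(1,0) = exp(-r*dt) * [p*5.655665 + (1-p)*1.054627] = 3.075641
  V(1,1) = exp(-r*dt) * [p*1.054627 + (1-p)*0.000000] = 0.465712
  V(0,0) = exp(-r*dt) * [p*3.075641 + (1-p)*0.465712] = 1.613480


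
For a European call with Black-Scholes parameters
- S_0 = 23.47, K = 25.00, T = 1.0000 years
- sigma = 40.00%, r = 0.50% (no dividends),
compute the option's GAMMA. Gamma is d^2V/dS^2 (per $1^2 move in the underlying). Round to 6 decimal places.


d1 = 0.0546179625; d2 = -0.3453820375
phi(d1) = 0.3983476772; exp(-qT) = 1.0000000000; exp(-rT) = 0.9950124792
Gamma = exp(-qT) * phi(d1) / (S * sigma * sqrt(T)) = 1.0000000000 * 0.3983476772 / (23.4700 * 0.4000 * 1.0000000000) = 0.042432

Answer: Gamma = 0.042432


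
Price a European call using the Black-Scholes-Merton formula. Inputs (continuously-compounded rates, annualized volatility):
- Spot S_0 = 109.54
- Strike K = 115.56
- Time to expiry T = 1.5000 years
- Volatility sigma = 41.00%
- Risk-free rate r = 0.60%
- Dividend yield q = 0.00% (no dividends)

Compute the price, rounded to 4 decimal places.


Answer: Price = 19.8025

Derivation:
d1 = (ln(S/K) + (r - q + 0.5*sigma^2) * T) / (sigma * sqrt(T)) = 0.16245276
d2 = d1 - sigma * sqrt(T) = -0.33969264
exp(-rT) = 0.99104038; exp(-qT) = 1.00000000
C = S_0 * exp(-qT) * N(d1) - K * exp(-rT) * N(d2)
N(d1) = 0.56452534; N(d2) = 0.36704400
C = 109.5400 * 1.00000000 * 0.56452534 - 115.5600 * 0.99104038 * 0.36704400 = 19.8025


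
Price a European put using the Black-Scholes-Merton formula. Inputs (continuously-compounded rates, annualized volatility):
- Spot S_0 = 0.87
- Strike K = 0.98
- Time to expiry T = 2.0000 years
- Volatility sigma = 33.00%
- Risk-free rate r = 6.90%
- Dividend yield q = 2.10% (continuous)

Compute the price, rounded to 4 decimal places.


Answer: Price = 0.1656

Derivation:
d1 = (ln(S/K) + (r - q + 0.5*sigma^2) * T) / (sigma * sqrt(T)) = 0.18393484
d2 = d1 - sigma * sqrt(T) = -0.28275563
exp(-rT) = 0.87109869; exp(-qT) = 0.95886978
P = K * exp(-rT) * N(-d2) - S_0 * exp(-qT) * N(-d1)
N(-d1) = 0.42703228; N(-d2) = 0.61131792
P = 0.9800 * 0.87109869 * 0.61131792 - 0.8700 * 0.95886978 * 0.42703228 = 0.1656


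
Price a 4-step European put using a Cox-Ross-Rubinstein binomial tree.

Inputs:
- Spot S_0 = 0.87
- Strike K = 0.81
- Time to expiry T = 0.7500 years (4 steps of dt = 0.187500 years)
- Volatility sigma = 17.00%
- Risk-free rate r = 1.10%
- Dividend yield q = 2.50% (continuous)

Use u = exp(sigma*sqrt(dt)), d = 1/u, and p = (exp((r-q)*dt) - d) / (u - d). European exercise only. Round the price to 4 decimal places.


dt = T/N = 0.187500
u = exp(sigma*sqrt(dt)) = 1.076389; d = 1/u = 0.929032
p = (exp((r-q)*dt) - d) / (u - d) = 0.463815
Discount per step: exp(-r*dt) = 0.997940
Stock lattice S(k, i) with i counting down-moves:
  k=0: S(0,0) = 0.8700
  k=1: S(1,0) = 0.9365; S(1,1) = 0.8083
  k=2: S(2,0) = 1.0080; S(2,1) = 0.8700; S(2,2) = 0.7509
  k=3: S(3,0) = 1.0850; S(3,1) = 0.9365; S(3,2) = 0.8083; S(3,3) = 0.6976
  k=4: S(4,0) = 1.1679; S(4,1) = 1.0080; S(4,2) = 0.8700; S(4,3) = 0.7509; S(4,4) = 0.6481
Terminal payoffs V(N, i) = max(K - S_T, 0):
  V(4,0) = 0.000000; V(4,1) = 0.000000; V(4,2) = 0.000000; V(4,3) = 0.059103; V(4,4) = 0.161900
Backward induction: V(k, i) = exp(-r*dt) * [p * V(k+1, i) + (1-p) * V(k+1, i+1)].
  V(3,0) = exp(-r*dt) * [p*0.000000 + (1-p)*0.000000] = 0.000000
  V(3,1) = exp(-r*dt) * [p*0.000000 + (1-p)*0.000000] = 0.000000
  V(3,2) = exp(-r*dt) * [p*0.000000 + (1-p)*0.059103] = 0.031625
  V(3,3) = exp(-r*dt) * [p*0.059103 + (1-p)*0.161900] = 0.113986
  V(2,0) = exp(-r*dt) * [p*0.000000 + (1-p)*0.000000] = 0.000000
  V(2,1) = exp(-r*dt) * [p*0.000000 + (1-p)*0.031625] = 0.016922
  V(2,2) = exp(-r*dt) * [p*0.031625 + (1-p)*0.113986] = 0.075629
  V(1,0) = exp(-r*dt) * [p*0.000000 + (1-p)*0.016922] = 0.009055
  V(1,1) = exp(-r*dt) * [p*0.016922 + (1-p)*0.075629] = 0.048300
  V(0,0) = exp(-r*dt) * [p*0.009055 + (1-p)*0.048300] = 0.030035

Answer: Price = V(0,0) = 0.0300


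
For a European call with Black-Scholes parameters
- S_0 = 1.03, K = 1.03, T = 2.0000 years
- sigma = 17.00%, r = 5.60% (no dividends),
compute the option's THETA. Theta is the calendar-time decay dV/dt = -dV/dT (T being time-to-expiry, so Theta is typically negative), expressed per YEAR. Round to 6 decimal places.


d1 = 0.5860667381; d2 = 0.3456504325
phi(d1) = 0.3359894078; exp(-qT) = 1.0000000000; exp(-rT) = 0.8940442575
Theta = -S*exp(-qT)*phi(d1)*sigma/(2*sqrt(T)) - r*K*exp(-rT)*N(d2) + q*S*exp(-qT)*N(d1)
N(d1) = 0.7210846663; N(d2) = 0.6351972801; sqrt(T) = 1.4142135624
Term 1 = -1.0300 * 1.0000000000 * 0.3359894078 * 0.1700 / (2 * 1.4142135624) = -0.0208001630
Term 2 = -0.0560 * 1.0300 * 0.8940442575 * 0.6351972801 = -0.0327561536
Term 3 = 0 (no dividend yield, q = 0)
Theta = -0.0208001630 + (-0.0327561536) + (0.0000000000) = -0.053556

Answer: Theta = -0.053556


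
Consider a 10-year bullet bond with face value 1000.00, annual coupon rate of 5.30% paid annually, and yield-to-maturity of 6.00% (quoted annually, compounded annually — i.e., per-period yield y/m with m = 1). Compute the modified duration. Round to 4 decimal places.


Coupon per period c = face * coupon_rate / m = 53.000000
Periods per year m = 1; per-period yield y/m = 0.060000
Number of cashflows N = 10
Cashflows (t years, CF_t, discount factor 1/(1+y/m)^(m*t), PV):
  t = 1.0000: CF_t = 53.000000, DF = 0.943396, PV = 50.000000
  t = 2.0000: CF_t = 53.000000, DF = 0.889996, PV = 47.169811
  t = 3.0000: CF_t = 53.000000, DF = 0.839619, PV = 44.499822
  t = 4.0000: CF_t = 53.000000, DF = 0.792094, PV = 41.980964
  t = 5.0000: CF_t = 53.000000, DF = 0.747258, PV = 39.604683
  t = 6.0000: CF_t = 53.000000, DF = 0.704961, PV = 37.362909
  t = 7.0000: CF_t = 53.000000, DF = 0.665057, PV = 35.248027
  t = 8.0000: CF_t = 53.000000, DF = 0.627412, PV = 33.252856
  t = 9.0000: CF_t = 53.000000, DF = 0.591898, PV = 31.370619
  t = 10.0000: CF_t = 1053.000000, DF = 0.558395, PV = 587.989700
Price P = sum_t PV_t = 948.479391
First compute Macaulay numerator sum_t t * PV_t:
  t * PV_t at t = 1.0000: 50.000000
  t * PV_t at t = 2.0000: 94.339623
  t * PV_t at t = 3.0000: 133.499466
  t * PV_t at t = 4.0000: 167.923857
  t * PV_t at t = 5.0000: 198.023416
  t * PV_t at t = 6.0000: 224.177452
  t * PV_t at t = 7.0000: 246.736189
  t * PV_t at t = 8.0000: 266.022845
  t * PV_t at t = 9.0000: 282.335567
  t * PV_t at t = 10.0000: 5879.897001
Macaulay duration D = 7542.955416 / 948.479391 = 7.952682
Modified duration = D / (1 + y/m) = 7.952682 / (1 + 0.060000) = 7.502531

Answer: Modified duration = 7.5025


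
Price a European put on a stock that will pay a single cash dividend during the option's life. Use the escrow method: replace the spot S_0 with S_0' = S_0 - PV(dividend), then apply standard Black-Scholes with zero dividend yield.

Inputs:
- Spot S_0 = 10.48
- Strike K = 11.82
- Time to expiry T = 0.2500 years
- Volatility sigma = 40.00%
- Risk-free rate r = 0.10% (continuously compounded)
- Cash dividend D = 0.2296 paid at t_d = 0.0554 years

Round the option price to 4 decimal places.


Answer: Price = 1.8744

Derivation:
PV(D) = D * exp(-r * t_d) = 0.2296 * 0.99994460 = 0.22958728
S_0' = S_0 - PV(D) = 10.4800 - 0.22958728 = 10.25041272
d1 = (ln(S_0'/K) + (r + sigma^2/2)*T) / (sigma*sqrt(T)) = -0.61112521
d2 = d1 - sigma*sqrt(T) = -0.81112521
exp(-rT) = 0.99975003
N(-d1) = 0.72944165; N(-d2) = 0.79135311
P = K * exp(-rT) * N(-d2) - S_0' * N(-d1) = 11.8200 * 0.99975003 * 0.79135311 - 10.25041272 * 0.72944165 = 1.8744


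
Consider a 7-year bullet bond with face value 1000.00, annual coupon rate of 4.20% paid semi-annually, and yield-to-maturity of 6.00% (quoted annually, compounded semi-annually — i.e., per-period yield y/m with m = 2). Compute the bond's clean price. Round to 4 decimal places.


Coupon per period c = face * coupon_rate / m = 21.000000
Periods per year m = 2; per-period yield y/m = 0.030000
Number of cashflows N = 14
Cashflows (t years, CF_t, discount factor 1/(1+y/m)^(m*t), PV):
  t = 0.5000: CF_t = 21.000000, DF = 0.970874, PV = 20.388350
  t = 1.0000: CF_t = 21.000000, DF = 0.942596, PV = 19.794514
  t = 1.5000: CF_t = 21.000000, DF = 0.915142, PV = 19.217975
  t = 2.0000: CF_t = 21.000000, DF = 0.888487, PV = 18.658228
  t = 2.5000: CF_t = 21.000000, DF = 0.862609, PV = 18.114784
  t = 3.0000: CF_t = 21.000000, DF = 0.837484, PV = 17.587169
  t = 3.5000: CF_t = 21.000000, DF = 0.813092, PV = 17.074922
  t = 4.0000: CF_t = 21.000000, DF = 0.789409, PV = 16.577594
  t = 4.5000: CF_t = 21.000000, DF = 0.766417, PV = 16.094751
  t = 5.0000: CF_t = 21.000000, DF = 0.744094, PV = 15.625972
  t = 5.5000: CF_t = 21.000000, DF = 0.722421, PV = 15.170847
  t = 6.0000: CF_t = 21.000000, DF = 0.701380, PV = 14.728977
  t = 6.5000: CF_t = 21.000000, DF = 0.680951, PV = 14.299978
  t = 7.0000: CF_t = 1021.000000, DF = 0.661118, PV = 675.001280
Price P = sum_t PV_t = 898.335342

Answer: Price = 898.3353


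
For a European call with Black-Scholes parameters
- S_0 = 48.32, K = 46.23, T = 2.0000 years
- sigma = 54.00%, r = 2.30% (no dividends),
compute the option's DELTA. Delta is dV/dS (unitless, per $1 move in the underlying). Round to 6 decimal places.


Answer: Delta = 0.691453

Derivation:
d1 = 0.4999724409; d2 = -0.2637028828
phi(d1) = 0.3520701780; exp(-qT) = 1.0000000000; exp(-rT) = 0.9550419622
N(d1) = 0.6914527586
Delta = exp(-qT) * N(d1) = 1.0000000000 * 0.6914527586 = 0.691453


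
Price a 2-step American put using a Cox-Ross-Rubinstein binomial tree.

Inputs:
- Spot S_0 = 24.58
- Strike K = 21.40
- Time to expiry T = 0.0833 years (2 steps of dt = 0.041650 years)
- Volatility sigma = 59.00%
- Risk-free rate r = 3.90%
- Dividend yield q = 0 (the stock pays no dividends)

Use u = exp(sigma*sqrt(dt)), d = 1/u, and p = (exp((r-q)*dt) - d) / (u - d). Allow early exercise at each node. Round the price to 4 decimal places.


Answer: Price = V(0,0) = 0.5680

Derivation:
dt = T/N = 0.041650
u = exp(sigma*sqrt(dt)) = 1.127958; d = 1/u = 0.886558
p = (exp((r-q)*dt) - d) / (u - d) = 0.476668
Discount per step: exp(-r*dt) = 0.998377
Stock lattice S(k, i) with i counting down-moves:
  k=0: S(0,0) = 24.5800
  k=1: S(1,0) = 27.7252; S(1,1) = 21.7916
  k=2: S(2,0) = 31.2729; S(2,1) = 24.5800; S(2,2) = 19.3195
Terminal payoffs V(N, i) = max(K - S_T, 0):
  V(2,0) = 0.000000; V(2,1) = 0.000000; V(2,2) = 2.080503
Backward induction: V(k, i) = exp(-r*dt) * [p * V(k+1, i) + (1-p) * V(k+1, i+1)]; then take max(V_cont, immediate exercise) for American.
  V(1,0) = exp(-r*dt) * [p*0.000000 + (1-p)*0.000000] = 0.000000; exercise = 0.000000; V(1,0) = max -> 0.000000
  V(1,1) = exp(-r*dt) * [p*0.000000 + (1-p)*2.080503] = 1.087026; exercise = 0.000000; V(1,1) = max -> 1.087026
  V(0,0) = exp(-r*dt) * [p*0.000000 + (1-p)*1.087026] = 0.567952; exercise = 0.000000; V(0,0) = max -> 0.567952


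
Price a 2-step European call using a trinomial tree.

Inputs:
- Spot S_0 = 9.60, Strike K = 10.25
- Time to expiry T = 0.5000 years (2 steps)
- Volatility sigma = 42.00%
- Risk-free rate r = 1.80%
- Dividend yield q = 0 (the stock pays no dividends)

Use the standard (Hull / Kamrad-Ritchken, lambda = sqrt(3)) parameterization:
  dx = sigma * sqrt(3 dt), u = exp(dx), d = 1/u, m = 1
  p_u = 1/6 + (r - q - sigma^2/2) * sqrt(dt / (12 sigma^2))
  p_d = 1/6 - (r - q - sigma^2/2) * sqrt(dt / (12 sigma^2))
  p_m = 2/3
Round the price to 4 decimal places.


Answer: Price = V(0,0) = 0.8645

Derivation:
dt = T/N = 0.250000; dx = sigma*sqrt(3*dt) = 0.363731
u = exp(dx) = 1.438687; d = 1/u = 0.695078
p_u = 0.142542, p_m = 0.666667, p_d = 0.190792
Discount per step: exp(-r*dt) = 0.995510
Stock lattice S(k, j) with j the centered position index:
  k=0: S(0,+0) = 9.6000
  k=1: S(1,-1) = 6.6728; S(1,+0) = 9.6000; S(1,+1) = 13.8114
  k=2: S(2,-2) = 4.6381; S(2,-1) = 6.6728; S(2,+0) = 9.6000; S(2,+1) = 13.8114; S(2,+2) = 19.8703
Terminal payoffs V(N, j) = max(S_T - K, 0):
  V(2,-2) = 0.000000; V(2,-1) = 0.000000; V(2,+0) = 0.000000; V(2,+1) = 3.561392; V(2,+2) = 9.620266
Backward induction: V(k, j) = exp(-r*dt) * [p_u * V(k+1, j+1) + p_m * V(k+1, j) + p_d * V(k+1, j-1)]
  V(1,-1) = exp(-r*dt) * [p_u*0.000000 + p_m*0.000000 + p_d*0.000000] = 0.000000
  V(1,+0) = exp(-r*dt) * [p_u*3.561392 + p_m*0.000000 + p_d*0.000000] = 0.505368
  V(1,+1) = exp(-r*dt) * [p_u*9.620266 + p_m*3.561392 + p_d*0.000000] = 3.728733
  V(0,+0) = exp(-r*dt) * [p_u*3.728733 + p_m*0.505368 + p_d*0.000000] = 0.864512


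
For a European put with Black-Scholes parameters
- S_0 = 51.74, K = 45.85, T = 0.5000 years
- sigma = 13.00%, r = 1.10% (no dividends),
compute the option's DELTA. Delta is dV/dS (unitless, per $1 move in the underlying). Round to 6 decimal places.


d1 = 1.4205337704; d2 = 1.3286098889
phi(d1) = 0.1454538202; exp(-qT) = 1.0000000000; exp(-rT) = 0.9945150973
N(-d1) = 0.0777261721
Delta = -exp(-qT) * N(-d1) = -1.0000000000 * 0.0777261721 = -0.077726

Answer: Delta = -0.077726


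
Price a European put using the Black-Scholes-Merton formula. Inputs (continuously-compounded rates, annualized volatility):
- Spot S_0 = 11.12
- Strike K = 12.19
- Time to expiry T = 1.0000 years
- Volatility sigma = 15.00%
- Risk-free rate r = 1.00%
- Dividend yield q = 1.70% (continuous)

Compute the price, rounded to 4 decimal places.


Answer: Price = 1.3994

Derivation:
d1 = (ln(S/K) + (r - q + 0.5*sigma^2) * T) / (sigma * sqrt(T)) = -0.58413770
d2 = d1 - sigma * sqrt(T) = -0.73413770
exp(-rT) = 0.99004983; exp(-qT) = 0.98314368
P = K * exp(-rT) * N(-d2) - S_0 * exp(-qT) * N(-d1)
N(-d1) = 0.72043616; N(-d2) = 0.76856759
P = 12.1900 * 0.99004983 * 0.76856759 - 11.1200 * 0.98314368 * 0.72043616 = 1.3994


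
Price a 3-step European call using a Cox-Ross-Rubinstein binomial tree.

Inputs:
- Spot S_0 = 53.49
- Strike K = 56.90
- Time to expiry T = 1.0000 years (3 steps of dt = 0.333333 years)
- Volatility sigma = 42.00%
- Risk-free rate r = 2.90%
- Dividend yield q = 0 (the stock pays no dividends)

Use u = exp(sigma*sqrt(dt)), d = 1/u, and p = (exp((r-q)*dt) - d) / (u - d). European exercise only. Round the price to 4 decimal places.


dt = T/N = 0.333333
u = exp(sigma*sqrt(dt)) = 1.274415; d = 1/u = 0.784674
p = (exp((r-q)*dt) - d) / (u - d) = 0.459508
Discount per step: exp(-r*dt) = 0.990380
Stock lattice S(k, i) with i counting down-moves:
  k=0: S(0,0) = 53.4900
  k=1: S(1,0) = 68.1684; S(1,1) = 41.9722
  k=2: S(2,0) = 86.8749; S(2,1) = 53.4900; S(2,2) = 32.9345
  k=3: S(3,0) = 110.7146; S(3,1) = 68.1684; S(3,2) = 41.9722; S(3,3) = 25.8428
Terminal payoffs V(N, i) = max(S_T - K, 0):
  V(3,0) = 53.814638; V(3,1) = 11.268449; V(3,2) = 0.000000; V(3,3) = 0.000000
Backward induction: V(k, i) = exp(-r*dt) * [p * V(k+1, i) + (1-p) * V(k+1, i+1)].
  V(2,0) = exp(-r*dt) * [p*53.814638 + (1-p)*11.268449] = 30.522265
  V(2,1) = exp(-r*dt) * [p*11.268449 + (1-p)*0.000000] = 5.128125
  V(2,2) = exp(-r*dt) * [p*0.000000 + (1-p)*0.000000] = 0.000000
  V(1,0) = exp(-r*dt) * [p*30.522265 + (1-p)*5.128125] = 16.635337
  V(1,1) = exp(-r*dt) * [p*5.128125 + (1-p)*0.000000] = 2.333743
  V(0,0) = exp(-r*dt) * [p*16.635337 + (1-p)*2.333743] = 8.819763

Answer: Price = V(0,0) = 8.8198


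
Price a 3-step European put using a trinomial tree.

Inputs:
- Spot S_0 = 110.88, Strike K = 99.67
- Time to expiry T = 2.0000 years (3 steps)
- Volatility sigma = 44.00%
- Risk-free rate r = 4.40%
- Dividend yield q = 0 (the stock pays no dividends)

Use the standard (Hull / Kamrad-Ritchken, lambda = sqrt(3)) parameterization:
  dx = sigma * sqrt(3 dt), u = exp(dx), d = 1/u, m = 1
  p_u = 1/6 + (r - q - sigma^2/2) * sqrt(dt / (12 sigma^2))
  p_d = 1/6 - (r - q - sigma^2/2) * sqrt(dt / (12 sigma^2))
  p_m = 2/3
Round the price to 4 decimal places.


dt = T/N = 0.666667; dx = sigma*sqrt(3*dt) = 0.622254
u = exp(dx) = 1.863123; d = 1/u = 0.536733
p_u = 0.138382, p_m = 0.666667, p_d = 0.194951
Discount per step: exp(-r*dt) = 0.971093
Stock lattice S(k, j) with j the centered position index:
  k=0: S(0,+0) = 110.8800
  k=1: S(1,-1) = 59.5130; S(1,+0) = 110.8800; S(1,+1) = 206.5830
  k=2: S(2,-2) = 31.9426; S(2,-1) = 59.5130; S(2,+0) = 110.8800; S(2,+1) = 206.5830; S(2,+2) = 384.8896
  k=3: S(3,-3) = 17.1447; S(3,-2) = 31.9426; S(3,-1) = 59.5130; S(3,+0) = 110.8800; S(3,+1) = 206.5830; S(3,+2) = 384.8896; S(3,+3) = 717.0965
Terminal payoffs V(N, j) = max(K - S_T, 0):
  V(3,-3) = 82.525342; V(3,-2) = 67.727398; V(3,-1) = 40.157012; V(3,+0) = 0.000000; V(3,+1) = 0.000000; V(3,+2) = 0.000000; V(3,+3) = 0.000000
Backward induction: V(k, j) = exp(-r*dt) * [p_u * V(k+1, j+1) + p_m * V(k+1, j) + p_d * V(k+1, j-1)]
  V(2,-2) = exp(-r*dt) * [p_u*40.157012 + p_m*67.727398 + p_d*82.525342] = 64.866095
  V(2,-1) = exp(-r*dt) * [p_u*0.000000 + p_m*40.157012 + p_d*67.727398] = 38.819297
  V(2,+0) = exp(-r*dt) * [p_u*0.000000 + p_m*0.000000 + p_d*40.157012] = 7.602342
  V(2,+1) = exp(-r*dt) * [p_u*0.000000 + p_m*0.000000 + p_d*0.000000] = 0.000000
  V(2,+2) = exp(-r*dt) * [p_u*0.000000 + p_m*0.000000 + p_d*0.000000] = 0.000000
  V(1,-1) = exp(-r*dt) * [p_u*7.602342 + p_m*38.819297 + p_d*64.866095] = 38.433196
  V(1,+0) = exp(-r*dt) * [p_u*0.000000 + p_m*7.602342 + p_d*38.819297] = 12.270811
  V(1,+1) = exp(-r*dt) * [p_u*0.000000 + p_m*0.000000 + p_d*7.602342] = 1.439241
  V(0,+0) = exp(-r*dt) * [p_u*1.439241 + p_m*12.270811 + p_d*38.433196] = 15.413469

Answer: Price = V(0,0) = 15.4135
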